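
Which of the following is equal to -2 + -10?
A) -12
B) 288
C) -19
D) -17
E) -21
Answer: A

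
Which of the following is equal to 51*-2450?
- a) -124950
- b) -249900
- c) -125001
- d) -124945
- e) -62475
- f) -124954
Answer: a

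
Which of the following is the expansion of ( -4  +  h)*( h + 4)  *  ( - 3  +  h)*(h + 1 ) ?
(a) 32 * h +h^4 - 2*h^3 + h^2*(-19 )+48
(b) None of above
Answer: a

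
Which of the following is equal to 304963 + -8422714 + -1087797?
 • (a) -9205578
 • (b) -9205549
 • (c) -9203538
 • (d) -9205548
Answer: d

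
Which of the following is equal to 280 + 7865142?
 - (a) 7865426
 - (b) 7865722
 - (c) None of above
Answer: c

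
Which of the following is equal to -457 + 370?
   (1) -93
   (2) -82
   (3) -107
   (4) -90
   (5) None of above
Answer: 5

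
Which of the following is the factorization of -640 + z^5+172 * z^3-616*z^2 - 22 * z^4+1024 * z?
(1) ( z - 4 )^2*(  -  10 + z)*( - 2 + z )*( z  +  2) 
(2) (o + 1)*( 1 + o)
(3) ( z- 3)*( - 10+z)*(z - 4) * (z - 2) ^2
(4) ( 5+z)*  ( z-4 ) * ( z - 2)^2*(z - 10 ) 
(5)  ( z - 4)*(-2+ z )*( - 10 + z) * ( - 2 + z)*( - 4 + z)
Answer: 5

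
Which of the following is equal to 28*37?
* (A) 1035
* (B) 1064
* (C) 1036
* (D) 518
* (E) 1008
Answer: C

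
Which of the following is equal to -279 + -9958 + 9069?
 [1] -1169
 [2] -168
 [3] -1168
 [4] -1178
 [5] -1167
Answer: 3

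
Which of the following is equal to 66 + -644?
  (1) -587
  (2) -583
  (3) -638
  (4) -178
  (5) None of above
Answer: 5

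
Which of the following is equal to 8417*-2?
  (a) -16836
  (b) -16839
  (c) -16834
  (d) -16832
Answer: c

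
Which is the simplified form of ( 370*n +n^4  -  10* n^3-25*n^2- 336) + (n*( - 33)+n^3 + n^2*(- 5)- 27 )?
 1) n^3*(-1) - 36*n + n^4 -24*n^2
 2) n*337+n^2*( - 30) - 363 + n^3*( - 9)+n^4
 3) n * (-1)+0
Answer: 2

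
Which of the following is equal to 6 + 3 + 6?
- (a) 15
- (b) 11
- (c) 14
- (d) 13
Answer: a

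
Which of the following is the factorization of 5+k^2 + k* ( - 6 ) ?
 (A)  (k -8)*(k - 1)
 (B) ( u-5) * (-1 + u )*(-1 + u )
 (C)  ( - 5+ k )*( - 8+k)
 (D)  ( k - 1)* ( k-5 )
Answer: D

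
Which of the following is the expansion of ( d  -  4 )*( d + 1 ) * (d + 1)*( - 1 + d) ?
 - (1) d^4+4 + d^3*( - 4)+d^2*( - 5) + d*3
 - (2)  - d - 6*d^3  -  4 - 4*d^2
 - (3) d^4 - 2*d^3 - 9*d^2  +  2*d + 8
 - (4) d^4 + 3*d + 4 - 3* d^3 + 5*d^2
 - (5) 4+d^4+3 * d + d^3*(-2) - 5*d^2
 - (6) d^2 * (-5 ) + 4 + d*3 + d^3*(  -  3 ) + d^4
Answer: 6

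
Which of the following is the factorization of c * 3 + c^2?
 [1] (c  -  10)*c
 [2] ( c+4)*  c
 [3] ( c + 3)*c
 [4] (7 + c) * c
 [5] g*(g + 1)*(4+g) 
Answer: 3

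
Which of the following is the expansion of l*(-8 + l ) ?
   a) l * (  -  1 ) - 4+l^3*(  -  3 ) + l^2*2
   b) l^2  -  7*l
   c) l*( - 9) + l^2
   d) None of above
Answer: d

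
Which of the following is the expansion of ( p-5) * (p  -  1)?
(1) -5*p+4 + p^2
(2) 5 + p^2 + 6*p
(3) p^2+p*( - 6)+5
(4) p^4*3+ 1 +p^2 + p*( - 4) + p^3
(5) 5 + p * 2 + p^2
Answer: 3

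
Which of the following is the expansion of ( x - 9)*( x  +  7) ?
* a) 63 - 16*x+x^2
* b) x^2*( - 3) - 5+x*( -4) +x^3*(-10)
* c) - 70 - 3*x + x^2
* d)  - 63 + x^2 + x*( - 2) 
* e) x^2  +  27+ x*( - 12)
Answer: d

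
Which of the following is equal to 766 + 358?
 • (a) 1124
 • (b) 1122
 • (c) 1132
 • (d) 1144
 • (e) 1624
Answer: a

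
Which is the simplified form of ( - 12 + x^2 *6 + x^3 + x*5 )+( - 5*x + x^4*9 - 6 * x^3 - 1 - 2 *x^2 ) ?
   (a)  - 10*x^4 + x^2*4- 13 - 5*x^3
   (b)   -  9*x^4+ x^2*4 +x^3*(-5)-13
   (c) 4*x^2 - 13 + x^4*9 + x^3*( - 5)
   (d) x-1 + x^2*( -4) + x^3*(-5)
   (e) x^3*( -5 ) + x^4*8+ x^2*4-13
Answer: c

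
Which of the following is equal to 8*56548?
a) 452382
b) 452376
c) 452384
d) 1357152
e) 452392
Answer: c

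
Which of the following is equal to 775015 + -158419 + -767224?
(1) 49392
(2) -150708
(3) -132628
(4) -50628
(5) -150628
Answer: 5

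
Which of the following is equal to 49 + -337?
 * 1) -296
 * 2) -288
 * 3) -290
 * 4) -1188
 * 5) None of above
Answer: 2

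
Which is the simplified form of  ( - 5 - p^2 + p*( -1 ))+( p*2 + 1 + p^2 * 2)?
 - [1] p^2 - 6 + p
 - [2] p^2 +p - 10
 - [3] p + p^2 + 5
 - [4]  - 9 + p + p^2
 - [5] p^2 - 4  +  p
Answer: 5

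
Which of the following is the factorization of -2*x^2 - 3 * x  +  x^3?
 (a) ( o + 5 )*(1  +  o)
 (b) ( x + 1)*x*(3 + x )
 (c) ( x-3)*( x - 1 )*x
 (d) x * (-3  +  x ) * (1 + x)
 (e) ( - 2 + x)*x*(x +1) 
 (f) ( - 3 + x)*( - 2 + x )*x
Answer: d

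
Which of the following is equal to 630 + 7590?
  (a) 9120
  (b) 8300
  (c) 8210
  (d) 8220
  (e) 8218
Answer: d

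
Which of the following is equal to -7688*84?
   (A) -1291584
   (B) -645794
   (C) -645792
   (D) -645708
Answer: C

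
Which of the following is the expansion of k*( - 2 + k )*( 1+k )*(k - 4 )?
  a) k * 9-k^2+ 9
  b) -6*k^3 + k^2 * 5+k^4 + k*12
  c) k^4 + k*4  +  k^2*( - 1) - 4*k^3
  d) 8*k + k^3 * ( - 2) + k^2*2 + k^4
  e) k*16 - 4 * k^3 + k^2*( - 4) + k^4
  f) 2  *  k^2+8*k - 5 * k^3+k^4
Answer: f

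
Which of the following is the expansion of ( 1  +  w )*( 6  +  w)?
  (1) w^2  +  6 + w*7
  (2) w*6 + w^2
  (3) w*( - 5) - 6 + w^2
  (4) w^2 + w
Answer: 1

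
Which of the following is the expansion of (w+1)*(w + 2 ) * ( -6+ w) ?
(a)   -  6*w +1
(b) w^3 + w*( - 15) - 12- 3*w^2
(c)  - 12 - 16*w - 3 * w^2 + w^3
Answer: c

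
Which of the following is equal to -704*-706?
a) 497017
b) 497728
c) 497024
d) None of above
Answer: c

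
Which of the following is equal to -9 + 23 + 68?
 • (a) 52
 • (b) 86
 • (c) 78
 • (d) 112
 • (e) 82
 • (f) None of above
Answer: e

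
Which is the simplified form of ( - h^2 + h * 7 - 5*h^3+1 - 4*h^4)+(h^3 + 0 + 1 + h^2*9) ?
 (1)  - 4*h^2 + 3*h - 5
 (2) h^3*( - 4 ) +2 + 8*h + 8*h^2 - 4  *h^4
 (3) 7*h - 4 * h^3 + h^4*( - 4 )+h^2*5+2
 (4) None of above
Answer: 4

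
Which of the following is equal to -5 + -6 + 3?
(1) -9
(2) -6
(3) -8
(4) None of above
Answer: 3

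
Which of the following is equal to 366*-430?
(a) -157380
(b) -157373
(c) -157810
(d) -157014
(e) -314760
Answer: a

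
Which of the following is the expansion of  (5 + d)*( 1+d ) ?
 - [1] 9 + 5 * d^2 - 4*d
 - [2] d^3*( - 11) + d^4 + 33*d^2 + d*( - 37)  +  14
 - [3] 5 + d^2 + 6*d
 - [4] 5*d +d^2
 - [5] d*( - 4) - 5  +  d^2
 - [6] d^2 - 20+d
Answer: 3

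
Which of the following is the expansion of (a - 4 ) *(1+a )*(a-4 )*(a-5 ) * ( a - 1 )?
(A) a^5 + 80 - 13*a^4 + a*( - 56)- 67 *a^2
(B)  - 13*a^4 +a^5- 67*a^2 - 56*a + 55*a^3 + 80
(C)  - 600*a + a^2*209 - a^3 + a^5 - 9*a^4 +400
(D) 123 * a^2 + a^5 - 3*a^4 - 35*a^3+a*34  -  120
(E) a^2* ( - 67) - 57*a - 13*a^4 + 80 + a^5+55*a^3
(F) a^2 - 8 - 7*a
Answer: B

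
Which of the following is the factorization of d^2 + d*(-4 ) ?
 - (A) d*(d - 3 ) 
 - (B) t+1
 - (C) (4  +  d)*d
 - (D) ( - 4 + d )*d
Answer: D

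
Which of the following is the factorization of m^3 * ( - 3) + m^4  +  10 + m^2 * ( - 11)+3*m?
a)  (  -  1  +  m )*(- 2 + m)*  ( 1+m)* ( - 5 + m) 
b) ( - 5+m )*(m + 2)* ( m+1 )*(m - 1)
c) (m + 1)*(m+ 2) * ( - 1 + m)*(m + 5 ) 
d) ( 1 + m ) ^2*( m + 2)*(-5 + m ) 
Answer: b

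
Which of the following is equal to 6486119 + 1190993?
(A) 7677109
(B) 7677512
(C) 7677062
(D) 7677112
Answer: D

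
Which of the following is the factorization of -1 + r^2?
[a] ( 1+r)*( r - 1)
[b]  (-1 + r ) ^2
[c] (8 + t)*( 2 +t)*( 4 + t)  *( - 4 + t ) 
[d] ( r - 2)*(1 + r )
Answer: a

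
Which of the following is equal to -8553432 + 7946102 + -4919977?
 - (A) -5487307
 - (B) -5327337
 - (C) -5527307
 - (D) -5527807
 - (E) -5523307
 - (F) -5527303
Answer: C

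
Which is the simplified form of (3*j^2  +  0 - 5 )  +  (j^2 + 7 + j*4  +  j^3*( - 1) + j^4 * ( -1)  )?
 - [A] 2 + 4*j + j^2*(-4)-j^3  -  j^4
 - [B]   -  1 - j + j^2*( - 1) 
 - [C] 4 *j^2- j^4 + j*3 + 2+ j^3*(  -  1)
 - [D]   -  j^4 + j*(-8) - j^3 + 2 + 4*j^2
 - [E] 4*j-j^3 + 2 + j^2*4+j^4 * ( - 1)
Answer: E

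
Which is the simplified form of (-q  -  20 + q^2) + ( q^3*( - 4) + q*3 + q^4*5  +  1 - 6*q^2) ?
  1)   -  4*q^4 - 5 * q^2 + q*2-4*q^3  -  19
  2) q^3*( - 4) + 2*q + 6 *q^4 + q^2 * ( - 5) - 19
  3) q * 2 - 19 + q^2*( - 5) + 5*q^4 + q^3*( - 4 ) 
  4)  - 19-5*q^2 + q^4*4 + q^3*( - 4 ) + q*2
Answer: 3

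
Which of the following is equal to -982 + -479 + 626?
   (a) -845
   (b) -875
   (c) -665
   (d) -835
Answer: d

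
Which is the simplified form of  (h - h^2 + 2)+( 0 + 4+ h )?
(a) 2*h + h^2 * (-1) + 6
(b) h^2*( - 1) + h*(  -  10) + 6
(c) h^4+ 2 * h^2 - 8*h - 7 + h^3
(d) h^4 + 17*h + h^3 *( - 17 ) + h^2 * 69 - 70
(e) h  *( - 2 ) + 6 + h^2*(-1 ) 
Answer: a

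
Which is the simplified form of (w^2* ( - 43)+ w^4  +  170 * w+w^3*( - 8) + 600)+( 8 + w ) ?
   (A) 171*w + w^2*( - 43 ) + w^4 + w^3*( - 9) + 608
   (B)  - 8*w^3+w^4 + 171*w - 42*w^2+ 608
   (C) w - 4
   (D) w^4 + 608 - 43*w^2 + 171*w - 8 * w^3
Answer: D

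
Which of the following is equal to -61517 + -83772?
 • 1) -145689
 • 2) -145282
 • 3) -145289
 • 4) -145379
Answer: 3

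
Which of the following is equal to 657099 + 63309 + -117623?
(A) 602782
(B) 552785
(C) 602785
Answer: C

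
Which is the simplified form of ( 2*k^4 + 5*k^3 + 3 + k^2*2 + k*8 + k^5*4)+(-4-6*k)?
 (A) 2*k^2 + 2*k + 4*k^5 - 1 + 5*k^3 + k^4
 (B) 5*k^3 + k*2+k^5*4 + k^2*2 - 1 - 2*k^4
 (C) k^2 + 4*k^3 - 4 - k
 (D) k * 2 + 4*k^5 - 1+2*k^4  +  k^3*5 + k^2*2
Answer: D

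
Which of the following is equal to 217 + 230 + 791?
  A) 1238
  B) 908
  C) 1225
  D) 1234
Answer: A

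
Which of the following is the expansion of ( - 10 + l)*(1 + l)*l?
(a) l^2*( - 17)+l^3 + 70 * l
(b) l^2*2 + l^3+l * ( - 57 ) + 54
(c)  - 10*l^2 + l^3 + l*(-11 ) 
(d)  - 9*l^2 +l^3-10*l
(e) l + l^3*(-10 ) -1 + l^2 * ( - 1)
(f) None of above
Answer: d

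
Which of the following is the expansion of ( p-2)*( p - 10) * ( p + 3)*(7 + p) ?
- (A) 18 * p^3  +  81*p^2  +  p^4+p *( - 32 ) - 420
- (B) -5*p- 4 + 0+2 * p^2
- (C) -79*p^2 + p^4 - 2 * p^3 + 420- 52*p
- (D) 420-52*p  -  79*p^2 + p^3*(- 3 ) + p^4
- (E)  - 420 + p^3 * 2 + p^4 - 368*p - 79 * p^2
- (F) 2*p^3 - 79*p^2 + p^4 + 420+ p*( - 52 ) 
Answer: C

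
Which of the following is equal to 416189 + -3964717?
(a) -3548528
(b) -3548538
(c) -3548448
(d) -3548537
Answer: a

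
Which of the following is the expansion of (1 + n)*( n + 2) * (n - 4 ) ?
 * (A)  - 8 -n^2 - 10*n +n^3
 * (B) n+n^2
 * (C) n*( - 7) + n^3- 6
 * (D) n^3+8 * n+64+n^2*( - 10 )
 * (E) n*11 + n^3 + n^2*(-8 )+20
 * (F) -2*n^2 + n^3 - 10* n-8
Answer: A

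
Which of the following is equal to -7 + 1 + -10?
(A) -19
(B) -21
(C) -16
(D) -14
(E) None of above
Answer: C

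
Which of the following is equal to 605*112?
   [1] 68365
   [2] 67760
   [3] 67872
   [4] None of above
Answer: 2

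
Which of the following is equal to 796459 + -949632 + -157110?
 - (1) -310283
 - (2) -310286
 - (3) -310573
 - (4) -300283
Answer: 1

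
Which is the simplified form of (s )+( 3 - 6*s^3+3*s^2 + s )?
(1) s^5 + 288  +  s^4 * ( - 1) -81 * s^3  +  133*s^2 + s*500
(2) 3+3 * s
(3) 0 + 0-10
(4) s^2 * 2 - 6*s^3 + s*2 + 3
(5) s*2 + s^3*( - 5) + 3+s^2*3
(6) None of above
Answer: 6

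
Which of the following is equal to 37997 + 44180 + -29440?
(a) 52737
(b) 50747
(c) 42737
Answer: a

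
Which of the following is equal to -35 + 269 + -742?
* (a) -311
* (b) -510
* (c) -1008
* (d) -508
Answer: d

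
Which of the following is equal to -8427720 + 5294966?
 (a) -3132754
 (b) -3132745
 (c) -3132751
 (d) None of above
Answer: a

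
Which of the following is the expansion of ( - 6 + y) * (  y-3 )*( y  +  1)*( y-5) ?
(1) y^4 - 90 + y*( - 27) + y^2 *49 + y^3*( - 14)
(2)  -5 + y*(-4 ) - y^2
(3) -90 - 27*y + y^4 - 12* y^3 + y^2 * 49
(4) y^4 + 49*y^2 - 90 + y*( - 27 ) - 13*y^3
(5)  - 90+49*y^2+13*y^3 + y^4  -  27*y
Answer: 4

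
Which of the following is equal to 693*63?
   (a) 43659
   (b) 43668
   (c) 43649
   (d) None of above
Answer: a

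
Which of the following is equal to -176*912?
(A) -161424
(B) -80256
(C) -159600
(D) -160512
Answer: D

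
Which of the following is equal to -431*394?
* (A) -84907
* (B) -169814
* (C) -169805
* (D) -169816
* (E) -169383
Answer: B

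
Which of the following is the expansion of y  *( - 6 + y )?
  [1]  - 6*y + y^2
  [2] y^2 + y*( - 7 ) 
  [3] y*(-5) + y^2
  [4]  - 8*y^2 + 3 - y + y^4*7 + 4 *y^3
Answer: 1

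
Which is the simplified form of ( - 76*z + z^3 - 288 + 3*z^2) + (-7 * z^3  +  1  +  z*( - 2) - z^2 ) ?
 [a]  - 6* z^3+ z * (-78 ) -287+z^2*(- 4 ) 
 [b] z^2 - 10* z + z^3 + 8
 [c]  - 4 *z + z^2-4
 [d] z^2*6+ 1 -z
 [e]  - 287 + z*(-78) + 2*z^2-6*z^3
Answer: e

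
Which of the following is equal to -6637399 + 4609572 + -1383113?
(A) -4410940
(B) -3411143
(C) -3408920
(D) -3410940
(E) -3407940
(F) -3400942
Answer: D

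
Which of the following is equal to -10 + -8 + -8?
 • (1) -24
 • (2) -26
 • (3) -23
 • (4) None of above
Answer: 2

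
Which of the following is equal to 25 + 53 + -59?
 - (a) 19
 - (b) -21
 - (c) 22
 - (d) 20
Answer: a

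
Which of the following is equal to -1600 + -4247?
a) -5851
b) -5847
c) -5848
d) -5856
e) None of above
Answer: b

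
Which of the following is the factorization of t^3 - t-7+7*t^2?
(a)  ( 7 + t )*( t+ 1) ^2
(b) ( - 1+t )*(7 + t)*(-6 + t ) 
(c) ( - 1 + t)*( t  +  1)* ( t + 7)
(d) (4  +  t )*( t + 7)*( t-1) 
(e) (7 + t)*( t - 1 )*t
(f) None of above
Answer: c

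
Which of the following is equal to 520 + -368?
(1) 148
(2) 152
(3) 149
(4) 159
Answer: 2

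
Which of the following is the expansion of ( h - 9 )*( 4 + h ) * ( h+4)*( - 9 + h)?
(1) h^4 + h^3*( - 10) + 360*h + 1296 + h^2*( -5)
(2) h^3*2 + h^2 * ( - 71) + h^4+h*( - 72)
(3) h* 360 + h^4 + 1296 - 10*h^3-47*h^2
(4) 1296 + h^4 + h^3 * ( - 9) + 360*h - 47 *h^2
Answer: 3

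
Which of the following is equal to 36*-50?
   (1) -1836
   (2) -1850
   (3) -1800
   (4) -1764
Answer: 3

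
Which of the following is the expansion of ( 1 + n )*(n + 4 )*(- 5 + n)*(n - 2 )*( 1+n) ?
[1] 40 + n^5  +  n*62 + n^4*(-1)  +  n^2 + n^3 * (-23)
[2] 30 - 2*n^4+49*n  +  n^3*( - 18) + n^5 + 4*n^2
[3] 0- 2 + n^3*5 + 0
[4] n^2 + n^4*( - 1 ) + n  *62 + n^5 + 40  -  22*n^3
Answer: 1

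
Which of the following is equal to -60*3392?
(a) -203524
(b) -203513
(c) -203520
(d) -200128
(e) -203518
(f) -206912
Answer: c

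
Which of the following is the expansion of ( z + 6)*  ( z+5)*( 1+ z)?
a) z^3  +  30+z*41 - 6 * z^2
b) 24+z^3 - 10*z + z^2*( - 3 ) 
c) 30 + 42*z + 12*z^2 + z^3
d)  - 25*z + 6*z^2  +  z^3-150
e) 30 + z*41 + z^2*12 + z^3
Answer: e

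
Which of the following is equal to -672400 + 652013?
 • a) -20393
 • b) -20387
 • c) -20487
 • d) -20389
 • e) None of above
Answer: b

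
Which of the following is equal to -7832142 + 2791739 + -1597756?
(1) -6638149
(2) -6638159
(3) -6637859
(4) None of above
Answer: 2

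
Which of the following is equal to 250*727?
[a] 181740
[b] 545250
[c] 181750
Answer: c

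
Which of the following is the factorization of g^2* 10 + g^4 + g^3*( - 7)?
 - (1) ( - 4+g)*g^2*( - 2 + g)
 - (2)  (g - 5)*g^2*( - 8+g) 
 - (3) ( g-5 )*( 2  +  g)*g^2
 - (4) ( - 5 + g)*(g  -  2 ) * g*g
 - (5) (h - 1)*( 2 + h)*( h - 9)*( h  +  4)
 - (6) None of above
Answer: 4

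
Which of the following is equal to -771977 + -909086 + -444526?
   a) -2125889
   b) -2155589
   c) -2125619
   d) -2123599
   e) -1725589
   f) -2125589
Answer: f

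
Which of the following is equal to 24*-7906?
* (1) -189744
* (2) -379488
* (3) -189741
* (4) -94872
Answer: 1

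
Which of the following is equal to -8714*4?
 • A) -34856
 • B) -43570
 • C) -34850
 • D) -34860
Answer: A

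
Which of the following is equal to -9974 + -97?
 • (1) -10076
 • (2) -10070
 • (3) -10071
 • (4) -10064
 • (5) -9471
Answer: 3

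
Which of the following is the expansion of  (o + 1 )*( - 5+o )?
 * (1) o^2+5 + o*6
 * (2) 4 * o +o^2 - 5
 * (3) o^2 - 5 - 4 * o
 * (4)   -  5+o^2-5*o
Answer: 3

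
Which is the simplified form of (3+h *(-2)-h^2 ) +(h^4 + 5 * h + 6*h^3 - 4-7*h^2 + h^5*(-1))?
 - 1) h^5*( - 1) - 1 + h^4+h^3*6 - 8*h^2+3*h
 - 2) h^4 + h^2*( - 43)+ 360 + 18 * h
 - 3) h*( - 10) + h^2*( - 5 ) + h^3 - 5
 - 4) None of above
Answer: 1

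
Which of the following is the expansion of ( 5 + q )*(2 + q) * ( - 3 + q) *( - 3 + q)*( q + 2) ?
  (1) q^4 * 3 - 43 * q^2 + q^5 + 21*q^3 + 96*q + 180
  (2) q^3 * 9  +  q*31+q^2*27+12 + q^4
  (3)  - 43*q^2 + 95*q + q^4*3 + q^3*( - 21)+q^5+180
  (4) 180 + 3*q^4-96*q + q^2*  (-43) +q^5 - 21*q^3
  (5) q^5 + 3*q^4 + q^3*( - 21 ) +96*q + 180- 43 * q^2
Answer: 5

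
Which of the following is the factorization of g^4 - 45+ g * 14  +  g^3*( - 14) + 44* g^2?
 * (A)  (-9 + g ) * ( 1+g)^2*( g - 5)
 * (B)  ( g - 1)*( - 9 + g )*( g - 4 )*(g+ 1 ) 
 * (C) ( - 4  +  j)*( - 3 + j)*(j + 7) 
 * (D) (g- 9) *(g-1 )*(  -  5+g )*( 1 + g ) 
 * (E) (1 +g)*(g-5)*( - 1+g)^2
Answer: D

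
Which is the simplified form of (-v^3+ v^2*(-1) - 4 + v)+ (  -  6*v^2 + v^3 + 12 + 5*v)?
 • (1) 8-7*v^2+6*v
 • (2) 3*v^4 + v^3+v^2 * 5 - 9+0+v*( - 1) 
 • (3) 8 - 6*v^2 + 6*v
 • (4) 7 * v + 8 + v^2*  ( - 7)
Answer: 1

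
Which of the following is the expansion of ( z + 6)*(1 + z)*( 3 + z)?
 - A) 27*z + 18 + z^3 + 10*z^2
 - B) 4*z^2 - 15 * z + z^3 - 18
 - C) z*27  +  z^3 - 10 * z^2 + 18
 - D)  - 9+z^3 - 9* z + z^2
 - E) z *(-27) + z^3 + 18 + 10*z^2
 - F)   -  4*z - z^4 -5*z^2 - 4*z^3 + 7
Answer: A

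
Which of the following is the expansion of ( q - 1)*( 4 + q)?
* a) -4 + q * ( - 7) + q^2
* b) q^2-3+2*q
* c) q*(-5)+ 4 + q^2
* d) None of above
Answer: d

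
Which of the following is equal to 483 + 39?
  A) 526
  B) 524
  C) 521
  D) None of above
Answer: D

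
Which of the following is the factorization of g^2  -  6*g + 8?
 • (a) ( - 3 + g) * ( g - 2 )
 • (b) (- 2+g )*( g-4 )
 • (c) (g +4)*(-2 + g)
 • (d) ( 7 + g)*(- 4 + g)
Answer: b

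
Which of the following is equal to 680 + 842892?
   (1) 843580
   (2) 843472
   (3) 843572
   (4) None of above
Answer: 3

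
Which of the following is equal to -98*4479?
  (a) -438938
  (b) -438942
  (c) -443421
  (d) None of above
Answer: b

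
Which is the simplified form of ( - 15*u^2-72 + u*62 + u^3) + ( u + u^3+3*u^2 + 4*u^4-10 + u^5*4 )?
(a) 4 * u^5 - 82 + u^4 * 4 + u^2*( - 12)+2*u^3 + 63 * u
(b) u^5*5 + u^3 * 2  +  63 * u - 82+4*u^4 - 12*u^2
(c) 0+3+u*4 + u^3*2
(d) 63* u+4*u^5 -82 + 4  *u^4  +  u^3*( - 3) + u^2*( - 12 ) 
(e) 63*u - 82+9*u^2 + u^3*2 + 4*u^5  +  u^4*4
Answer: a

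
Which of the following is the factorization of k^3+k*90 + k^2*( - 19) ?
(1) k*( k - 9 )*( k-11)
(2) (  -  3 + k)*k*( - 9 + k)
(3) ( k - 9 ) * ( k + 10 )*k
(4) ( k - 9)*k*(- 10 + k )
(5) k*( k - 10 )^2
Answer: 4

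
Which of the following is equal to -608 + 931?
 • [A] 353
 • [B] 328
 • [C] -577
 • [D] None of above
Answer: D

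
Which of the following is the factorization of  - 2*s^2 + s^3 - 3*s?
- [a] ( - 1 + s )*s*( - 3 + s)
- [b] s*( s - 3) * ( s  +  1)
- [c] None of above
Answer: b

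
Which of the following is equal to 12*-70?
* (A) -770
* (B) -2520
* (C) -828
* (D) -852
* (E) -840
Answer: E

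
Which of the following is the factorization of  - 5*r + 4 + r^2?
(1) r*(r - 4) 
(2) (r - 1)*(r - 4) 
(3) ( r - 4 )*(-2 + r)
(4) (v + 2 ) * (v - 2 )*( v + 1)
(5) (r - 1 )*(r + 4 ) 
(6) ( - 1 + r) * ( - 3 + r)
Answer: 2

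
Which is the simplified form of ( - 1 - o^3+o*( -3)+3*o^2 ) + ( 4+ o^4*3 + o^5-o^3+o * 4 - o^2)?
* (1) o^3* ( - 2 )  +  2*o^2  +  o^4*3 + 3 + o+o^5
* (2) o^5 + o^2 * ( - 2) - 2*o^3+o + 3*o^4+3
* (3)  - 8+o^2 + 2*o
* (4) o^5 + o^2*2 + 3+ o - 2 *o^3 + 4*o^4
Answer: 1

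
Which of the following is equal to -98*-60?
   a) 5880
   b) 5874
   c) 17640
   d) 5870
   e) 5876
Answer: a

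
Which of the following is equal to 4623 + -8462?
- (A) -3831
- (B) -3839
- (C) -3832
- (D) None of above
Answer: B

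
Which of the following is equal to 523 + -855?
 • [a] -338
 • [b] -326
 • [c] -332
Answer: c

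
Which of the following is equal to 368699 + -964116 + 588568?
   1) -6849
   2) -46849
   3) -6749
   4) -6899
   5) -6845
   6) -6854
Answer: 1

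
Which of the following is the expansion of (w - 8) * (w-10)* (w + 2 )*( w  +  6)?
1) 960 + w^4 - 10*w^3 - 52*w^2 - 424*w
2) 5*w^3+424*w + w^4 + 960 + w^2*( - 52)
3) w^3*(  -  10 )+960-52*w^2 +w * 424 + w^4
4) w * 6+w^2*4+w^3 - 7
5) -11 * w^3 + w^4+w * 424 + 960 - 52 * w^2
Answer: 3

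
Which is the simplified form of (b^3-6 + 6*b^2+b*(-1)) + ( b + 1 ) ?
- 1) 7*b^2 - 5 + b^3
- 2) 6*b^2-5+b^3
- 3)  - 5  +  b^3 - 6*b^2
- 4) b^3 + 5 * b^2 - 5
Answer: 2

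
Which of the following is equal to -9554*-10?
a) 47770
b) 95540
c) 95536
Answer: b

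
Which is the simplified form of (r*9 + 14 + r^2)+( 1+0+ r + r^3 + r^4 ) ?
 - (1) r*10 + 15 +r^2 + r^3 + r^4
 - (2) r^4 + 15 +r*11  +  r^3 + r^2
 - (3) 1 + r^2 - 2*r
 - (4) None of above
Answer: 1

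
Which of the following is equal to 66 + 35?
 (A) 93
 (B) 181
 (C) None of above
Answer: C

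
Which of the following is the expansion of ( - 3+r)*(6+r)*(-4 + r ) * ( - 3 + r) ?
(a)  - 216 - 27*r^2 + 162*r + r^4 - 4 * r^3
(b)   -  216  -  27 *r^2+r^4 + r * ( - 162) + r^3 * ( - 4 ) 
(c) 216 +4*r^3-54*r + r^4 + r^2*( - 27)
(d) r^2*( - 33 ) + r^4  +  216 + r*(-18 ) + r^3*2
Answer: a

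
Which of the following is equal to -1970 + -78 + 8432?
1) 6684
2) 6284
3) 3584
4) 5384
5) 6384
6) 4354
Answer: 5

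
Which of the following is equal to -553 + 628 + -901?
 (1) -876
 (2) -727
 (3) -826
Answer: 3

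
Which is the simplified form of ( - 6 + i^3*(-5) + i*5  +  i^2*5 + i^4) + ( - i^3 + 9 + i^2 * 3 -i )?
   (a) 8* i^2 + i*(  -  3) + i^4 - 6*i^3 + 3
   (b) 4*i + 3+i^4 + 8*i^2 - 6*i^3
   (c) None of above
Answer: b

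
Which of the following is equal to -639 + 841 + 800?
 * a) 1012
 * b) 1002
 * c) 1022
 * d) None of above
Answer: b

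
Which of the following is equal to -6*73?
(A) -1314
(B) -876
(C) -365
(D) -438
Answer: D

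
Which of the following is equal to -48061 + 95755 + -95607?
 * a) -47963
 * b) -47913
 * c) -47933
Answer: b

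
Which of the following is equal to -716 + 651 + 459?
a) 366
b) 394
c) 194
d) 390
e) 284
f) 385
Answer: b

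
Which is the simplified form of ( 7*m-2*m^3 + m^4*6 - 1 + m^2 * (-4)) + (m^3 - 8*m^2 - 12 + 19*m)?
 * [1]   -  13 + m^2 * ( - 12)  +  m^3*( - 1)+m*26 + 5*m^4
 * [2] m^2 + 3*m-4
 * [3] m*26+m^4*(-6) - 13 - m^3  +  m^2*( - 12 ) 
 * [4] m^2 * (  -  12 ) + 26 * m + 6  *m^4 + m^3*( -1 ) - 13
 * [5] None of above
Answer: 4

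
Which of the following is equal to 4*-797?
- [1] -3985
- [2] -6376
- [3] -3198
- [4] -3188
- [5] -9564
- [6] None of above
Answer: 4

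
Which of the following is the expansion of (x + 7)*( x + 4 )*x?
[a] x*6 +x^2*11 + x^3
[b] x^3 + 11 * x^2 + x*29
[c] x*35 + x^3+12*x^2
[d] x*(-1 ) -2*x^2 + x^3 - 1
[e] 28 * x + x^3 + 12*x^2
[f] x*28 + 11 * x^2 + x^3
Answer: f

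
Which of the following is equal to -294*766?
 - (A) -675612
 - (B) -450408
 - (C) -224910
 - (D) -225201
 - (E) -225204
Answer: E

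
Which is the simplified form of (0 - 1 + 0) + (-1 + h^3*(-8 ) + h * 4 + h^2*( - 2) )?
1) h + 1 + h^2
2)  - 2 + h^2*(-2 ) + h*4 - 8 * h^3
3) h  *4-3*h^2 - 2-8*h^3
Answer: 2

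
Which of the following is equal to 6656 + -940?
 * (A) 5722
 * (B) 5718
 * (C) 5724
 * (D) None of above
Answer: D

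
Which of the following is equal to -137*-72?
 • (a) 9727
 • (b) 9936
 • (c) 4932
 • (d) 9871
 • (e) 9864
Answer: e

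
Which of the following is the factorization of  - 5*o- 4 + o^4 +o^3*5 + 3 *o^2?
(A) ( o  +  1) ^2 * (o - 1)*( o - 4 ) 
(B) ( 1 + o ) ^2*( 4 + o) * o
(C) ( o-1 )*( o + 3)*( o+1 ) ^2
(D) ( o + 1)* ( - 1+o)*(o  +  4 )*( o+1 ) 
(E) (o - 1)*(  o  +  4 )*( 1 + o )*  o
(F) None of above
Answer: D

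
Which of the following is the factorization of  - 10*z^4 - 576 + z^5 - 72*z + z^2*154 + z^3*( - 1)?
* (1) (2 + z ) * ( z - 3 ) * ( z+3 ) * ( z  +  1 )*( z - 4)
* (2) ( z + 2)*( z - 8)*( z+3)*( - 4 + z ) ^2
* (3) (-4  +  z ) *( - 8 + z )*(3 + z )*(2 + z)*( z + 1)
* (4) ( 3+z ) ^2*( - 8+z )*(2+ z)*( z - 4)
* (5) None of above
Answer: 5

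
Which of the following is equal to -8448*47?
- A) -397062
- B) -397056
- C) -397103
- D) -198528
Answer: B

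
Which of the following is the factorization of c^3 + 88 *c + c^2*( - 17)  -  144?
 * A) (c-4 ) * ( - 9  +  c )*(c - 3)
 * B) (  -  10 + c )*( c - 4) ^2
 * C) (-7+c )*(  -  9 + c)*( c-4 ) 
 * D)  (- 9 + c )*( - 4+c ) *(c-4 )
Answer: D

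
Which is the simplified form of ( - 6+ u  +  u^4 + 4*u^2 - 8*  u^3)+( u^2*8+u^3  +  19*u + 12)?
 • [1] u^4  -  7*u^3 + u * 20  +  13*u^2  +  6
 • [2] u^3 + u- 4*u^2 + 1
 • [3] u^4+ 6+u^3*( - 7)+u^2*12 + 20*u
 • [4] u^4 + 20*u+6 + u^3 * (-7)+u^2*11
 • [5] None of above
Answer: 3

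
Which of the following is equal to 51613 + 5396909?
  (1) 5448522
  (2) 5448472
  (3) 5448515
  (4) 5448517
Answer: 1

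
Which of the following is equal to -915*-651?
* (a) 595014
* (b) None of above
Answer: b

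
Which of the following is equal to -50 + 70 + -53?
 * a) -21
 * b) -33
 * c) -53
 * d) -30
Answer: b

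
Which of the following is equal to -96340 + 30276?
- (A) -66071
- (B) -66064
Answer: B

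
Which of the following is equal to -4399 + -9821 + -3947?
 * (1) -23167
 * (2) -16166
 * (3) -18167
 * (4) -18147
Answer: 3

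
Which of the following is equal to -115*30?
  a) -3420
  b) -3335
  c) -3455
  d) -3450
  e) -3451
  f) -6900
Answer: d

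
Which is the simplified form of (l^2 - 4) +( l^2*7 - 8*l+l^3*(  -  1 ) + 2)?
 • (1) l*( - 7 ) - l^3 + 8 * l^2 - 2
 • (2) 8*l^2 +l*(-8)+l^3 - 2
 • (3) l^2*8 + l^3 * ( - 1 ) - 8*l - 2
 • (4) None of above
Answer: 3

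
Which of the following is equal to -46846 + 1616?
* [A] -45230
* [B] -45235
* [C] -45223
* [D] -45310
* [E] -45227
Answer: A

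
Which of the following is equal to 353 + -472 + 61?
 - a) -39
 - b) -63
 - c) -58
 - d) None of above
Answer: c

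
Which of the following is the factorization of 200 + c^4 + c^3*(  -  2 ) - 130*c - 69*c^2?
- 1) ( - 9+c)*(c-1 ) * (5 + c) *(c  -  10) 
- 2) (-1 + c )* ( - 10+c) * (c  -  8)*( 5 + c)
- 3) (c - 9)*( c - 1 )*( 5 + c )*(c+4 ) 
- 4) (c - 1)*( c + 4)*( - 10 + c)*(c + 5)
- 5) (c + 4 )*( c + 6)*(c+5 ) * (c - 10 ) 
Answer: 4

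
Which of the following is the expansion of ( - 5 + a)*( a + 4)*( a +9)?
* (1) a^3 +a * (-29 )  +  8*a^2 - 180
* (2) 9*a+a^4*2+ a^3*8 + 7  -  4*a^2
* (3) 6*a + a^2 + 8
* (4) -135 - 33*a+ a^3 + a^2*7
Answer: 1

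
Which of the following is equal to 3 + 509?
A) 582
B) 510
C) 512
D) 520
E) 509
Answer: C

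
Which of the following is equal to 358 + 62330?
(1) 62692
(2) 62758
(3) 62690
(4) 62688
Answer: 4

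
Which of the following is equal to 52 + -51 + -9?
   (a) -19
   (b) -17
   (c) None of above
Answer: c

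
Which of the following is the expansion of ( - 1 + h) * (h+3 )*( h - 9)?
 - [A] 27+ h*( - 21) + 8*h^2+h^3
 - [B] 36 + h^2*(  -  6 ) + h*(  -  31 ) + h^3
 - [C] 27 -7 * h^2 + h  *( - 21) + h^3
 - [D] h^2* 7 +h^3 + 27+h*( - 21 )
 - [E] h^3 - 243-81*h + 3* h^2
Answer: C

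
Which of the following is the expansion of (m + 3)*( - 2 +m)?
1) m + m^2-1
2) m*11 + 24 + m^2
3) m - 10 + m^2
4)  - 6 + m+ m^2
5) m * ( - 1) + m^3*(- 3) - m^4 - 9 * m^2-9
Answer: 4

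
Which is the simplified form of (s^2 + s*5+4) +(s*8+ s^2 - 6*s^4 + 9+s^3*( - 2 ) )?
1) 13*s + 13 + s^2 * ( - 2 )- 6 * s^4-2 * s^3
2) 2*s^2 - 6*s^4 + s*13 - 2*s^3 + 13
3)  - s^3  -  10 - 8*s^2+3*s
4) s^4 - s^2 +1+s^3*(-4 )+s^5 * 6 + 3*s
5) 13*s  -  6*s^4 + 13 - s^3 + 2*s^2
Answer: 2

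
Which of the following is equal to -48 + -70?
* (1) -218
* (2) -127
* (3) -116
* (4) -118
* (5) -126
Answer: 4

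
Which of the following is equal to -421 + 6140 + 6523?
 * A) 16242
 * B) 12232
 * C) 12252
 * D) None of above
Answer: D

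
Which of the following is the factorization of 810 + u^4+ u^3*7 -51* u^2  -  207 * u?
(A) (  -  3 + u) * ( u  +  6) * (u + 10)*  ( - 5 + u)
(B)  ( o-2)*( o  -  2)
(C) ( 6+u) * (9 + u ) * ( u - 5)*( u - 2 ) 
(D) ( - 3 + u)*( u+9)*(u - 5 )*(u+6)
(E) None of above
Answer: D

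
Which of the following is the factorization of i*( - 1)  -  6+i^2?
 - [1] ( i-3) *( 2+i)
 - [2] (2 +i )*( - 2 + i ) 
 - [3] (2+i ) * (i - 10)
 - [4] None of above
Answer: 1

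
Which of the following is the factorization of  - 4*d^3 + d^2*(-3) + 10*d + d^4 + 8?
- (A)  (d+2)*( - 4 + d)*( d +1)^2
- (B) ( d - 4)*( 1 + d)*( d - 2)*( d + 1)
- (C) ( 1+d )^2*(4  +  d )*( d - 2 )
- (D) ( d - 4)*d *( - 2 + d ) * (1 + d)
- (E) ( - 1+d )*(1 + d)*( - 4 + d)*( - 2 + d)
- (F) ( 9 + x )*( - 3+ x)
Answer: B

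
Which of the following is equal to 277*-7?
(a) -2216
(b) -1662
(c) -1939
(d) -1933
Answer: c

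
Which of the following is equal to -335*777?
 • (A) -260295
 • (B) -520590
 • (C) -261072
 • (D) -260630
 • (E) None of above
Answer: A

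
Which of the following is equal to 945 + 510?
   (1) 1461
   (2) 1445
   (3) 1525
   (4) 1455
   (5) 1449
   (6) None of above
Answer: 4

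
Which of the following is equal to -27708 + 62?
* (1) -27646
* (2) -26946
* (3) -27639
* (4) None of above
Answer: 1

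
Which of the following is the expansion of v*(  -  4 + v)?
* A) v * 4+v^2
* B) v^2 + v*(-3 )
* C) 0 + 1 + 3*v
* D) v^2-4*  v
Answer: D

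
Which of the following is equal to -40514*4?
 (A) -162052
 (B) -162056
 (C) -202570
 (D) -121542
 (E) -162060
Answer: B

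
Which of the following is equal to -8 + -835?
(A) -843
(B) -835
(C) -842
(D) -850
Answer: A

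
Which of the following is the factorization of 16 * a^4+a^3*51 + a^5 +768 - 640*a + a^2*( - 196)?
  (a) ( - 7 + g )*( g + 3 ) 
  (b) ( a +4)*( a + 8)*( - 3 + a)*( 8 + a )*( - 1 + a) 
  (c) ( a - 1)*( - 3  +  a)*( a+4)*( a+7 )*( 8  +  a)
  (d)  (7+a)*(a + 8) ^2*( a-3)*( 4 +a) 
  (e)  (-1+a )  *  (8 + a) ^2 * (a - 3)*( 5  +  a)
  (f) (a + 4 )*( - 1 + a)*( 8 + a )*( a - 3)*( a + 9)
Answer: b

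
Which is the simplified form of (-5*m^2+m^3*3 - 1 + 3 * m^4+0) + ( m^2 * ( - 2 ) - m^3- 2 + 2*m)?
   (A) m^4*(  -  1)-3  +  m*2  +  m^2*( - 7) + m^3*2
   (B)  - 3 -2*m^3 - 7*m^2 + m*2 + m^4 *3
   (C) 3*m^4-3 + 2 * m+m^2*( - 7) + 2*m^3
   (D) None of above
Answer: C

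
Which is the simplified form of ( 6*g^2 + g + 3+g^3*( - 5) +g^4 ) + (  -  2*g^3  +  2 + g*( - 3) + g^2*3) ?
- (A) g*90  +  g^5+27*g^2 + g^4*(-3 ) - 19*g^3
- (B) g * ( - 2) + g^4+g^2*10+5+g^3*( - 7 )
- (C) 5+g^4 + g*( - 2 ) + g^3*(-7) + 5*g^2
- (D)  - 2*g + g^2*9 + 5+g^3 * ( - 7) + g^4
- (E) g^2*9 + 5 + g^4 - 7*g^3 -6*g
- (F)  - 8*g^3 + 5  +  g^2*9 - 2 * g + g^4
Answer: D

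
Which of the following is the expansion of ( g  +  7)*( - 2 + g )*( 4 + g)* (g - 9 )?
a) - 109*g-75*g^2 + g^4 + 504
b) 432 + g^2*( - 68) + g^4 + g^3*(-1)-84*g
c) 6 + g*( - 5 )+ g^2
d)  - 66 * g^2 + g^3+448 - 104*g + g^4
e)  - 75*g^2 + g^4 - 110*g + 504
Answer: e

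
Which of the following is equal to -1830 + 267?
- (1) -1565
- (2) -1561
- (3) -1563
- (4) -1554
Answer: 3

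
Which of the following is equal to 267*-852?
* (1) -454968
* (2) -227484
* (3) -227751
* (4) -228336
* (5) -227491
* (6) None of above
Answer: 2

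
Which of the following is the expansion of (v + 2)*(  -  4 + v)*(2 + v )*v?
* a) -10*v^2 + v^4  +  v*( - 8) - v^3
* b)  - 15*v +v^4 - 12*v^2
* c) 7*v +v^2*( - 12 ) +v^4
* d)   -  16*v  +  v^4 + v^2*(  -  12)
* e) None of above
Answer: d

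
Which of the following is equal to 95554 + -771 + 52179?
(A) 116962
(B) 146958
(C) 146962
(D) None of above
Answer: C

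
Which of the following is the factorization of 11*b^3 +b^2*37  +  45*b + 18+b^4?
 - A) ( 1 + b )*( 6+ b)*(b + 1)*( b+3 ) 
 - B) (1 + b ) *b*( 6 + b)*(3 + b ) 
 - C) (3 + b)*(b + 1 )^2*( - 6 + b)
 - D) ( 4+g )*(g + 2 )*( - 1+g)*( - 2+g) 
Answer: A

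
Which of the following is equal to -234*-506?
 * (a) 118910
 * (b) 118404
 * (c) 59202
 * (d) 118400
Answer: b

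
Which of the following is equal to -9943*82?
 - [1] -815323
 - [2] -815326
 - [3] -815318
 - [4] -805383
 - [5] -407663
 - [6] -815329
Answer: 2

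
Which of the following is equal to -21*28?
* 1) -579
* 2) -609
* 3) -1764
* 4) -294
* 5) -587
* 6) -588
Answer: 6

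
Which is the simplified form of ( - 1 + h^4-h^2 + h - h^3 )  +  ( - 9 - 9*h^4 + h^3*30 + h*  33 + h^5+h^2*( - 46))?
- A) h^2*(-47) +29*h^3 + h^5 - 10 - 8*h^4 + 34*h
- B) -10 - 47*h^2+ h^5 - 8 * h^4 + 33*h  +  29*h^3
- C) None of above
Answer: A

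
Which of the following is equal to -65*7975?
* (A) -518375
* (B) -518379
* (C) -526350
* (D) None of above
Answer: A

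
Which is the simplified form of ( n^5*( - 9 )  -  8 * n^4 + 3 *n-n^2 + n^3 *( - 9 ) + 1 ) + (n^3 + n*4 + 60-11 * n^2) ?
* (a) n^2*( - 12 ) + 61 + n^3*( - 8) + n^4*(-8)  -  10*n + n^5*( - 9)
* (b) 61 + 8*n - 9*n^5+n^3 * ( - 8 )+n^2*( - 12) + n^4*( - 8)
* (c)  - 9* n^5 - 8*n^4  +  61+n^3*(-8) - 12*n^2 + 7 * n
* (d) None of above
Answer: c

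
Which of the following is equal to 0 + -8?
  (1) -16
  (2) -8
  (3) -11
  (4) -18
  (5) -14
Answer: 2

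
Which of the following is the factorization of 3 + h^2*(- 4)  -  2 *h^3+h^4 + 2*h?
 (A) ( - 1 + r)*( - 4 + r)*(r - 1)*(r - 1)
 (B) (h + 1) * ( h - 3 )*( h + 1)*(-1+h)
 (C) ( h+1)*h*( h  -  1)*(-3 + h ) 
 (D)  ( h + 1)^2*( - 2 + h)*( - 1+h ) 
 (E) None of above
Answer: B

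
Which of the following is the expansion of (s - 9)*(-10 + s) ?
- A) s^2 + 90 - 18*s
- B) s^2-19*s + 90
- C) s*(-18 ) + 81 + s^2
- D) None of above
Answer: B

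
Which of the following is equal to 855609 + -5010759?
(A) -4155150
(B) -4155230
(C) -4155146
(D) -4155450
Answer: A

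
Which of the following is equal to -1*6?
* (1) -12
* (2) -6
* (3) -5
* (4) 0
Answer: 2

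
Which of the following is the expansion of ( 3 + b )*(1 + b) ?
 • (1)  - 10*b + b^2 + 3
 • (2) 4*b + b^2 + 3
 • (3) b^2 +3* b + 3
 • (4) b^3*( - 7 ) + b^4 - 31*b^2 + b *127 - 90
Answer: 2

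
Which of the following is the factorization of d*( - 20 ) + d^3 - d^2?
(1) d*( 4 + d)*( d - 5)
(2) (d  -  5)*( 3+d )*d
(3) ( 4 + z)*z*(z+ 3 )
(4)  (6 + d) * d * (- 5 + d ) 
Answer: 1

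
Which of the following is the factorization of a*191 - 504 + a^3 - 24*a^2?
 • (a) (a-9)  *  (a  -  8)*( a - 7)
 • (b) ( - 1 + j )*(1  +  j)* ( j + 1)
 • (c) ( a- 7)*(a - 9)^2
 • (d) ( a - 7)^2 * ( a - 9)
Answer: a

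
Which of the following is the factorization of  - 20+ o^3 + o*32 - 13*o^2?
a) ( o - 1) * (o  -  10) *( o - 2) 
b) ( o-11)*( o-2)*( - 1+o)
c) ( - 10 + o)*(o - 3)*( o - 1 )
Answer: a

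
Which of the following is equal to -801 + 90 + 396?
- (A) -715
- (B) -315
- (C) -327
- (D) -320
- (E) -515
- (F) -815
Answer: B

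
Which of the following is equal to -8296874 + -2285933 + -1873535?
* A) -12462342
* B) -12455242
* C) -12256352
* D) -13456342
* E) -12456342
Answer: E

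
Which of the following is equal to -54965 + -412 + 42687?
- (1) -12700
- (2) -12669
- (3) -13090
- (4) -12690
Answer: 4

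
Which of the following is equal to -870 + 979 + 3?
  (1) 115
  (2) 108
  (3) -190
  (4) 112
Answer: 4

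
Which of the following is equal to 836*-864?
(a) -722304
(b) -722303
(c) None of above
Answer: a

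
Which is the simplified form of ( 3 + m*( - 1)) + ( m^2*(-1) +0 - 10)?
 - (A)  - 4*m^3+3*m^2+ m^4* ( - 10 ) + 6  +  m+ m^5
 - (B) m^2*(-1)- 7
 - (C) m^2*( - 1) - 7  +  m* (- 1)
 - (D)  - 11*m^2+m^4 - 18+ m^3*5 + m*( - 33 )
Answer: C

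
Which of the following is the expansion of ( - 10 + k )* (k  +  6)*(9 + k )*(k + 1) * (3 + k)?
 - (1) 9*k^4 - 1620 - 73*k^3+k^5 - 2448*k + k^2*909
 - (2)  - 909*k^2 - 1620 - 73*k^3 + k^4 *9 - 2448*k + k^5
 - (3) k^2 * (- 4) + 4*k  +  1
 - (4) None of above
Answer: 2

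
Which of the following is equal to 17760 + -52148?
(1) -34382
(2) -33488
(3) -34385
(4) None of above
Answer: 4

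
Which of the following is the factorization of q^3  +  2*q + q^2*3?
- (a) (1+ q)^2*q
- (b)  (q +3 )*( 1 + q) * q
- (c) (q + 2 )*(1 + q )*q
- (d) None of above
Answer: c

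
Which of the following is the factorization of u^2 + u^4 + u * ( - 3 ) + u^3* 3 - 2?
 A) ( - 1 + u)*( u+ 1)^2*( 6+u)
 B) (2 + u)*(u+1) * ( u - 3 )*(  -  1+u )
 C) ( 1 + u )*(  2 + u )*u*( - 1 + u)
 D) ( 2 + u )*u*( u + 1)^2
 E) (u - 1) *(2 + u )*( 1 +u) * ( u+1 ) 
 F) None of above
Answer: E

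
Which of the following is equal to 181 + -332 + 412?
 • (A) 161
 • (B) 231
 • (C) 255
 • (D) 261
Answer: D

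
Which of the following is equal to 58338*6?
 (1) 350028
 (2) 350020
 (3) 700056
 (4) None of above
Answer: 1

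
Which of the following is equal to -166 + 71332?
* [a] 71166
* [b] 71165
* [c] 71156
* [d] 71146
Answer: a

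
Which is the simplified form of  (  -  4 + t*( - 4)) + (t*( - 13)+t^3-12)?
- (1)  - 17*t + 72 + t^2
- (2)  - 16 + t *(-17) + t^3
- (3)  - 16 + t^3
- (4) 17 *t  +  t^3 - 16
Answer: 2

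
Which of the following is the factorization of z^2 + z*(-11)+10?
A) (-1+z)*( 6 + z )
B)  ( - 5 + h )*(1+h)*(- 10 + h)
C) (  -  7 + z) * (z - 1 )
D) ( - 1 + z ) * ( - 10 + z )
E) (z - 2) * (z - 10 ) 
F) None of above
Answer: D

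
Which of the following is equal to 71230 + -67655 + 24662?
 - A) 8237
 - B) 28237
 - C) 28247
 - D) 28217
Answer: B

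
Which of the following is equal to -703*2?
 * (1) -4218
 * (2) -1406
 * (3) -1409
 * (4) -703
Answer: 2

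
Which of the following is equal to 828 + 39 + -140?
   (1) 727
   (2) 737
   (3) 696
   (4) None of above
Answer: 1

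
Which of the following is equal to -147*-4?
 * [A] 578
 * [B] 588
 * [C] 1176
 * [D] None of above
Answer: B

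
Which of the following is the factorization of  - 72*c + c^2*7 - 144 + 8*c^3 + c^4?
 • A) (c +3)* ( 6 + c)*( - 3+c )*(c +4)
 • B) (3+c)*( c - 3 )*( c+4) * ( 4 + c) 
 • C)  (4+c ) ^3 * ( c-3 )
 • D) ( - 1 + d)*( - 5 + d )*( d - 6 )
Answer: B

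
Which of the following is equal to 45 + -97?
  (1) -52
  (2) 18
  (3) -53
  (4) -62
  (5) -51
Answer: 1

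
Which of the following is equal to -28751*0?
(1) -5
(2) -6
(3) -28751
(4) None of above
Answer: 4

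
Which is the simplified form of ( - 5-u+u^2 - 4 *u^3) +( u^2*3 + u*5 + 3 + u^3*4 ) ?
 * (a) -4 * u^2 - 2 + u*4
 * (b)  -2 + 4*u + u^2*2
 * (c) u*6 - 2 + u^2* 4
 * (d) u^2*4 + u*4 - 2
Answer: d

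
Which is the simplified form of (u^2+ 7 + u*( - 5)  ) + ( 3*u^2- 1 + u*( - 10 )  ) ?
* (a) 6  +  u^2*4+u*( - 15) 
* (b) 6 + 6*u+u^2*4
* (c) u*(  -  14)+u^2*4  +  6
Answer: a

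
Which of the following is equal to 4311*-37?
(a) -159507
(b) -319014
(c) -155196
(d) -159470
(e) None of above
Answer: a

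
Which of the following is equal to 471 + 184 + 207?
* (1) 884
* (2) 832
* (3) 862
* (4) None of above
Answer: 3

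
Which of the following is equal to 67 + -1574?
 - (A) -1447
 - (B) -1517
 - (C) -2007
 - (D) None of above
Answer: D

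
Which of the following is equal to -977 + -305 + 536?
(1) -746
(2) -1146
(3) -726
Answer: 1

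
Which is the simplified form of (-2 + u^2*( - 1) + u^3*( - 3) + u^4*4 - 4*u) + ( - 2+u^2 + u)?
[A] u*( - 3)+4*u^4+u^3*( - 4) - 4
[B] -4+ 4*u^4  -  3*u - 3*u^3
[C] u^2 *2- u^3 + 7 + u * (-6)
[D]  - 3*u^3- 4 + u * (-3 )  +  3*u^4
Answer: B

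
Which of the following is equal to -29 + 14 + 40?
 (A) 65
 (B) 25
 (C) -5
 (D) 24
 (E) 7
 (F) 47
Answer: B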